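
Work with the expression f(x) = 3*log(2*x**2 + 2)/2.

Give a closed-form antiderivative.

Any candidate F(x) must reproduce f(x) exactly when differentiated.
Check: d/dx[3*(x*log(2*x**2 + 2) - 2*x + 2*atan(x))/2] = 3*log(x**2 + 1)/2 + 3*log(2)/2, which equals f(x).

An antiderivative is F(x) = 3*(x*log(2*x**2 + 2) - 2*x + 2*atan(x))/2.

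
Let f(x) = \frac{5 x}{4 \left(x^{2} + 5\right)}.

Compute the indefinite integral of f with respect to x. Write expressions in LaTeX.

F(x) = \frac{5 \log{\left(x^{2} + 5 \right)}}{8} + C

The substitution u = x^{2} + 5 works: f is exactly (dF/du)*(du/dx) for that inner function.
Check: d/dx[\frac{5 \log{\left(x^{2} + 5 \right)}}{8}] = \frac{5 x}{4 x^{2} + 20}, which equals f(x).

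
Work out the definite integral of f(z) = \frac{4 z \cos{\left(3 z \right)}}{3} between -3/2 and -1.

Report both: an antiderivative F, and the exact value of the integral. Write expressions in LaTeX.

Antiderivative: F(z) = \frac{4 \left(3 z \sin{\left(3 z \right)} + \cos{\left(3 z \right)}\right)}{27}; value = \frac{4 \cos{\left(3 \right)}}{27} - \frac{4 \cos{\left(\frac{9}{2} \right)}}{27} + \frac{4 \sin{\left(3 \right)}}{9} - \frac{2 \sin{\left(\frac{9}{2} \right)}}{3}

Differentiate the proposed F(z) back; it has to land on f(z) exactly.
F(z) = \frac{4 \left(3 z \sin{\left(3 z \right)} + \cos{\left(3 z \right)}\right)}{27} is an antiderivative of f.
Check: d/dz[\frac{4 \left(3 z \sin{\left(3 z \right)} + \cos{\left(3 z \right)}\right)}{27}] = \frac{4 z \cos{\left(3 z \right)}}{3} = f(z).
F(-1) = \frac{4 \cos{\left(3 \right)}}{27} + \frac{4 \sin{\left(3 \right)}}{9}; F(-3/2) = \frac{2 \sin{\left(\frac{9}{2} \right)}}{3} + \frac{4 \cos{\left(\frac{9}{2} \right)}}{27}.
Integral = F(-1) - F(-3/2) = \frac{4 \cos{\left(3 \right)}}{27} - \frac{4 \cos{\left(\frac{9}{2} \right)}}{27} + \frac{4 \sin{\left(3 \right)}}{9} - \frac{2 \sin{\left(\frac{9}{2} \right)}}{3}.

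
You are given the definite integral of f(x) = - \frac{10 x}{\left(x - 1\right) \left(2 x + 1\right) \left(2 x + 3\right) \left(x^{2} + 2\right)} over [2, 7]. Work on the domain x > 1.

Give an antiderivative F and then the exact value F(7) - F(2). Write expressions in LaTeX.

Factor the denominator (\left(x - 1\right) \left(2 x + 1\right) \left(2 x + 3\right) \left(x^{2} + 2\right)) and decompose: f = \frac{10 \left(11 x + 26\right)}{459 \left(x^{2} + 2\right)} + \frac{12}{17 \left(2 x + 3\right)} - \frac{20}{27 \left(2 x + 1\right)} - \frac{2}{9 \left(x - 1\right)}; each piece integrates to a log, atan, or power term.
F(x) = \frac{- 102 \log{\left(x - 1 \right)} - 170 \log{\left(x + \frac{1}{2} \right)} + 162 \log{\left(x + \frac{3}{2} \right)} + 55 \log{\left(x^{2} + 2 \right)} + 130 \sqrt{2} \operatorname{atan}{\left(\frac{\sqrt{2} x}{2} \right)}}{459} is an antiderivative of f.
Check: d/dx[\frac{- 102 \log{\left(x - 1 \right)} - 170 \log{\left(x + \frac{1}{2} \right)} + 162 \log{\left(x + \frac{3}{2} \right)} + 55 \log{\left(x^{2} + 2 \right)} + 130 \sqrt{2} \operatorname{atan}{\left(\frac{\sqrt{2} x}{2} \right)}}{459}] = - \frac{10 x}{4 x^{5} + 4 x^{4} + 3 x^{3} + 5 x^{2} - 10 x - 6}, which equals f(x).
F(7) = - \frac{10 \log{\left(\frac{15}{2} \right)}}{27} - \frac{2 \log{\left(6 \right)}}{9} + \frac{55 \log{\left(51 \right)}}{459} + \frac{130 \sqrt{2} \operatorname{atan}{\left(\frac{7 \sqrt{2}}{2} \right)}}{459} + \frac{6 \log{\left(\frac{17}{2} \right)}}{17}; F(2) = - \frac{10 \log{\left(\frac{5}{2} \right)}}{27} + \frac{55 \log{\left(6 \right)}}{459} + \frac{130 \sqrt{2} \operatorname{atan}{\left(\sqrt{2} \right)}}{459} + \frac{6 \log{\left(\frac{7}{2} \right)}}{17}.
Integral = F(7) - F(2) = - \frac{10 \log{\left(\frac{15}{2} \right)}}{27} - \frac{157 \log{\left(6 \right)}}{459} - \frac{6 \log{\left(\frac{7}{2} \right)}}{17} - \frac{130 \sqrt{2} \operatorname{atan}{\left(\sqrt{2} \right)}}{459} + \frac{10 \log{\left(\frac{5}{2} \right)}}{27} + \frac{55 \log{\left(51 \right)}}{459} + \frac{130 \sqrt{2} \operatorname{atan}{\left(\frac{7 \sqrt{2}}{2} \right)}}{459} + \frac{6 \log{\left(\frac{17}{2} \right)}}{17}.

Antiderivative: F(x) = \frac{- 102 \log{\left(x - 1 \right)} - 170 \log{\left(x + \frac{1}{2} \right)} + 162 \log{\left(x + \frac{3}{2} \right)} + 55 \log{\left(x^{2} + 2 \right)} + 130 \sqrt{2} \operatorname{atan}{\left(\frac{\sqrt{2} x}{2} \right)}}{459}; value = - \frac{10 \log{\left(\frac{15}{2} \right)}}{27} - \frac{157 \log{\left(6 \right)}}{459} - \frac{6 \log{\left(\frac{7}{2} \right)}}{17} - \frac{130 \sqrt{2} \operatorname{atan}{\left(\sqrt{2} \right)}}{459} + \frac{10 \log{\left(\frac{5}{2} \right)}}{27} + \frac{55 \log{\left(51 \right)}}{459} + \frac{130 \sqrt{2} \operatorname{atan}{\left(\frac{7 \sqrt{2}}{2} \right)}}{459} + \frac{6 \log{\left(\frac{17}{2} \right)}}{17}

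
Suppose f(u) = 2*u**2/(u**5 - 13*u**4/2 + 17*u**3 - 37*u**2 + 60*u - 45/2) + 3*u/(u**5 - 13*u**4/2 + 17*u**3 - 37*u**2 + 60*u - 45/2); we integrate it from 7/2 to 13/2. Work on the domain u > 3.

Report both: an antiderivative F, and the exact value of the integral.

The denominator factors as (u - 3)**2*(2*u - 1)*(u**2 + 5); partial fractions split f into directly integrable pieces: (22*u - 25)/(147*(u**2 + 5)) + 64/(525*(2*u - 1)) - 258/(1225*(u - 3)) + 27/(35*(u - 3)**2).
F(u) = -258*log(u - 3)/1225 + 32*log(u - 1/2)/525 + 11*log(u**2 + 5)/147 - 5*sqrt(5)*atan(sqrt(5)*u/5)/147 - 27/(35*u - 105) is an antiderivative of f.
Check: d/du[-258*log(u - 3)/1225 + 32*log(u - 1/2)/525 + 11*log(u**2 + 5)/147 - 5*sqrt(5)*atan(sqrt(5)*u/5)/147 - 27/(35*u - 105)] = (4*u**2 + 6*u)/(2*u**5 - 13*u**4 + 34*u**3 - 74*u**2 + 120*u - 45), which equals f(u).
F(13/2) = -258*log(7/2)/1225 - 54/245 - 5*sqrt(5)*atan(13*sqrt(5)/10)/147 + 32*log(6)/525 + 11*log(189/4)/147; F(7/2) = -54/35 - 5*sqrt(5)*atan(7*sqrt(5)/10)/147 + 32*log(3)/525 + 258*log(2)/1225 + 11*log(69/4)/147.
Integral = F(13/2) - F(7/2) = -258*log(7/2)/1225 - 11*log(69/4)/147 - 258*log(2)/1225 - 5*sqrt(5)*atan(13*sqrt(5)/10)/147 - 32*log(3)/525 + 5*sqrt(5)*atan(7*sqrt(5)/10)/147 + 32*log(6)/525 + 11*log(189/4)/147 + 324/245.

Antiderivative: F(u) = -258*log(u - 3)/1225 + 32*log(u - 1/2)/525 + 11*log(u**2 + 5)/147 - 5*sqrt(5)*atan(sqrt(5)*u/5)/147 - 27/(35*u - 105); value = -258*log(7/2)/1225 - 11*log(69/4)/147 - 258*log(2)/1225 - 5*sqrt(5)*atan(13*sqrt(5)/10)/147 - 32*log(3)/525 + 5*sqrt(5)*atan(7*sqrt(5)/10)/147 + 32*log(6)/525 + 11*log(189/4)/147 + 324/245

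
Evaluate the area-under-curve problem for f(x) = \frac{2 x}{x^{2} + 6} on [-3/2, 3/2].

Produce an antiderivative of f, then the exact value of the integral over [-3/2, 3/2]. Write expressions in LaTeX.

Antiderivative: F(x) = \log{\left(x^{2} + 6 \right)}; value = 0

The substitution u = x^{2} + 6 works: f is exactly (dF/du)*(du/dx) for that inner function.
F(x) = \log{\left(x^{2} + 6 \right)} is an antiderivative of f.
Check: d/dx[\log{\left(x^{2} + 6 \right)}] = \frac{2 x}{x^{2} + 6} = f(x).
F(3/2) = \log{\left(\frac{33}{4} \right)}; F(-3/2) = \log{\left(\frac{33}{4} \right)}.
Integral = F(3/2) - F(-3/2) = 0.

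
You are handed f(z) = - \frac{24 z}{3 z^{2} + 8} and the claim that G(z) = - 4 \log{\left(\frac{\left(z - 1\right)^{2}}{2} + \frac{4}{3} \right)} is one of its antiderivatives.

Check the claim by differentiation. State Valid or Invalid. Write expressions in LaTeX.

d/dz[G] = \frac{24 - 24 z}{3 z^{2} - 6 z + 11}
d/dz[G] - f(z) = \frac{- 72 z^{2} + 72 z + 192}{9 z^{4} - 18 z^{3} + 57 z^{2} - 48 z + 88} != 0.

Invalid: d/dz[G] - f = \frac{- 72 z^{2} + 72 z + 192}{9 z^{4} - 18 z^{3} + 57 z^{2} - 48 z + 88}, which is not 0.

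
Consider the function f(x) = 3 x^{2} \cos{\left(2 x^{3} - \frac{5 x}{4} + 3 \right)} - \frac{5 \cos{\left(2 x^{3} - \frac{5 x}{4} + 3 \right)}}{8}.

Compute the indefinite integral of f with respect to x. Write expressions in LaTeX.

f matches the chain-rule pattern g'(h)*h' with inner function h(x) = 2 x^{3} - \frac{5 x}{4} + 3; substituting u = h(x) collapses the integral.
Check: d/dx[\frac{\sin{\left(2 x^{3} - \frac{5 x}{4} + 3 \right)}}{2}] = 3 x^{2} \cos{\left(2 x^{3} - \frac{5 x}{4} + 3 \right)} - \frac{5 \cos{\left(2 x^{3} - \frac{5 x}{4} + 3 \right)}}{8} = f(x).

F(x) = \frac{\sin{\left(2 x^{3} - \frac{5 x}{4} + 3 \right)}}{2} + C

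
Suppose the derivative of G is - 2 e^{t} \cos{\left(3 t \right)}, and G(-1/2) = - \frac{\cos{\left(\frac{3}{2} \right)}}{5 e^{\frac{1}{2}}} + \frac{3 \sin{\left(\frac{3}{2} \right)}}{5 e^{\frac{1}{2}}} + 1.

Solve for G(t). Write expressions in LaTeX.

A candidate passes only if d/dt[G] lands on the given G'(t) exactly.
A general antiderivative is - \frac{3 e^{t} \sin{\left(3 t \right)}}{5} - \frac{e^{t} \cos{\left(3 t \right)}}{5} + C.
The condition gives C = - \frac{\cos{\left(\frac{3}{2} \right)}}{5 e^{\frac{1}{2}}} + \frac{3 \sin{\left(\frac{3}{2} \right)}}{5 e^{\frac{1}{2}}} + 1 - (- \frac{\cos{\left(\frac{3}{2} \right)}}{5 e^{\frac{1}{2}}} + \frac{3 \sin{\left(\frac{3}{2} \right)}}{5 e^{\frac{1}{2}}}) = 1.
So G(t) = - \frac{3 e^{t} \sin{\left(3 t \right)}}{5} - \frac{e^{t} \cos{\left(3 t \right)}}{5} + 1.
Check: d/dt[- \frac{3 e^{t} \sin{\left(3 t \right)}}{5} - \frac{e^{t} \cos{\left(3 t \right)}}{5} + 1] = - 2 e^{t} \cos{\left(3 t \right)} = G'(t).

G(t) = - \frac{3 e^{t} \sin{\left(3 t \right)}}{5} - \frac{e^{t} \cos{\left(3 t \right)}}{5} + 1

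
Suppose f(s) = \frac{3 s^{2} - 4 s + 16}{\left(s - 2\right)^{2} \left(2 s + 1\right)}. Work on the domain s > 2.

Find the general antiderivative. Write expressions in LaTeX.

F(s) = \frac{3 \log{\left(s + \frac{1}{2} \right)}}{2} - \frac{4}{s - 2} + C

Since d/ds undoes antidifferentiation here, F'(s) = f(s) is required of F(s).
Check: d/ds[\frac{3 \log{\left(s + \frac{1}{2} \right)}}{2} - \frac{4}{s - 2}] = \frac{3 s^{2} - 4 s + 16}{2 s^{3} - 7 s^{2} + 4 s + 4}, which equals f(s).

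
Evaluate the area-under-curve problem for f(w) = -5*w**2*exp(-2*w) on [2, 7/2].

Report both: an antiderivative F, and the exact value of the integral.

Antiderivative: F(w) = (10*w**2 + 10*w + 5)*exp(-2*w)/4; value = -65*exp(-4)/4 + 325*exp(-7)/8

f has the shape u'v + uv' for u = 5*w**2/2 + 5*w/2 + 5/4 and v = exp(-2*w) — it is the derivative of the product u*v.
F(w) = (10*w**2 + 10*w + 5)*exp(-2*w)/4 is an antiderivative of f.
Check: d/dw[(10*w**2 + 10*w + 5)*exp(-2*w)/4] = -5*w**2*exp(-2*w) = f(w).
F(7/2) = 325*exp(-7)/8; F(2) = 65*exp(-4)/4.
Integral = F(7/2) - F(2) = -65*exp(-4)/4 + 325*exp(-7)/8.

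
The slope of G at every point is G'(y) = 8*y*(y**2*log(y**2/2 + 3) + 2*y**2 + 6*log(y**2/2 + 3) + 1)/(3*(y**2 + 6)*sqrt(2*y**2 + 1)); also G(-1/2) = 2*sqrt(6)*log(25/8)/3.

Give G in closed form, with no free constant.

Recognize the product-rule pattern: G'(y) = u'v + uv' with u = 4*sqrt(2*y**2 + 1)/3, v = log(y**2/2 + 3), so integration by parts undoes it.
A general antiderivative is 4*sqrt(2*y**2 + 1)*log(y**2/2 + 3)/3 + C.
The condition gives C = 2*sqrt(6)*log(25/8)/3 - (2*sqrt(6)*log(25/8)/3) = 0.
So G(y) = 4*sqrt(2*y**2 + 1)*log(y**2/2 + 3)/3.
Check: d/dy[4*sqrt(2*y**2 + 1)*log(y**2/2 + 3)/3] = (8*y**3*log(y**2/2 + 3) + 16*y**3 + 48*y*log(y**2/2 + 3) + 8*y)/(3*y**2*sqrt(2*y**2 + 1) + 18*sqrt(2*y**2 + 1)), which equals G'(y).

G(y) = 4*sqrt(2*y**2 + 1)*log(y**2/2 + 3)/3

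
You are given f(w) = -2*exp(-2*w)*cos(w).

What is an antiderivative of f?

An antiderivative is F(w) = -2*exp(-2*w)*sin(w)/5 + 4*exp(-2*w)*cos(w)/5.

Recover f(w) by differentiating a candidate F(w); any mismatch rules it out.
Check: d/dw[-2*exp(-2*w)*sin(w)/5 + 4*exp(-2*w)*cos(w)/5] = -2*exp(-2*w)*cos(w) = f(w).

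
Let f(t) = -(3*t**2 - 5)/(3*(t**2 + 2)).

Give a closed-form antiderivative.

Whatever form F(t) takes, F'(t) = f(t) is non-negotiable.
Check: d/dt[(-6*t + 11*sqrt(2)*atan(sqrt(2)*t/2))/6] = (5 - 3*t**2)/(3*t**2 + 6), which equals f(t).

An antiderivative is F(t) = (-6*t + 11*sqrt(2)*atan(sqrt(2)*t/2))/6.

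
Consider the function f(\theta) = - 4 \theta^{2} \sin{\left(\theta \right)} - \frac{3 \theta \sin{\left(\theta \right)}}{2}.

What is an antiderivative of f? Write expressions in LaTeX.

Integrate term by term and add the pieces.
Check: d/d\theta[\frac{8 \theta^{2} \cos{\left(\theta \right)} - 16 \theta \sin{\left(\theta \right)} + 3 \theta \cos{\left(\theta \right)} - 3 \sin{\left(\theta \right)} - 16 \cos{\left(\theta \right)}}{2}] = - 4 \theta^{2} \sin{\left(\theta \right)} - \frac{3 \theta \sin{\left(\theta \right)}}{2} = f(\theta).

An antiderivative is F(\theta) = \frac{8 \theta^{2} \cos{\left(\theta \right)} - 16 \theta \sin{\left(\theta \right)} + 3 \theta \cos{\left(\theta \right)} - 3 \sin{\left(\theta \right)} - 16 \cos{\left(\theta \right)}}{2}.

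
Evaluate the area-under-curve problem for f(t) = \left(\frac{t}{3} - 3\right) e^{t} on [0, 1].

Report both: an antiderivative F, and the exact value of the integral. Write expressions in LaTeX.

f has the shape u'v + uv' for u = \frac{t}{3} - \frac{10}{3} and v = e^{t} — it is the derivative of the product u*v.
F(t) = \frac{\left(t - 10\right) e^{t}}{3} is an antiderivative of f.
Check: d/dt[\frac{\left(t - 10\right) e^{t}}{3}] = \frac{t e^{t}}{3} - 3 e^{t}, which equals f(t).
F(1) = - 3 e; F(0) = - \frac{10}{3}.
Integral = F(1) - F(0) = \frac{10}{3} - 3 e.

Antiderivative: F(t) = \frac{\left(t - 10\right) e^{t}}{3}; value = \frac{10}{3} - 3 e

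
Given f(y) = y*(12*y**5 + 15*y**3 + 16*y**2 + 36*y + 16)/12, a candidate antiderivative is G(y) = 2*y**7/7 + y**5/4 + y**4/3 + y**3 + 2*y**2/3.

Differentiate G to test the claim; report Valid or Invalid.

d/dy[G] = 2*y**6 + 5*y**4/4 + 4*y**3/3 + 3*y**2 + 4*y/3
d/dy[G] - f(y) = y**6 != 0.

Invalid: d/dy[G] - f = y**6, which is not 0.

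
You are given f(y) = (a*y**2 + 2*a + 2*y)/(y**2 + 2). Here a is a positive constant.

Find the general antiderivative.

F(y) = a*y + log(y**2 + 2) + C

An antiderivative F(y) passes only if d/dy[F] lands on f(y) exactly.
Check: d/dy[a*y + log(y**2 + 2)] = (a*y**2 + 2*a + 2*y)/(y**2 + 2) = f(y).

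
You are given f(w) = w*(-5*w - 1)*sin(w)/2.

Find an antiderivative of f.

Check any antiderivative F(w) by computing F'(w) and comparing it with f(w).
Check: d/dw[(5*w**2*cos(w) - 10*w*sin(w) + w*cos(w) - sin(w) - 10*cos(w))/2] = -5*w**2*sin(w)/2 - w*sin(w)/2, which equals f(w).

An antiderivative is F(w) = (5*w**2*cos(w) - 10*w*sin(w) + w*cos(w) - sin(w) - 10*cos(w))/2.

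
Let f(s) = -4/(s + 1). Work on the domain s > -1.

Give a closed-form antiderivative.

An antiderivative is F(s) = -4*log(s + 1).

Whatever form F(s) takes, F'(s) = f(s) is non-negotiable.
Check: d/ds[-4*log(s + 1)] = -4/(s + 1) = f(s).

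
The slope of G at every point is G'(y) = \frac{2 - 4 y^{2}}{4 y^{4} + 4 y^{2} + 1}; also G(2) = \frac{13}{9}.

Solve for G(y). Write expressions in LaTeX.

G(y) = \frac{2 y}{2 y^{2} + 1} + 1

G'(y) has the shape u'v + uv' for u = 2 y and v = \frac{1}{2 y^{2} + 1} — it is the derivative of the product u*v.
A general antiderivative is \frac{2 y}{2 y^{2} + 1} + C.
The condition gives C = \frac{13}{9} - (\frac{4}{9}) = 1.
So G(y) = \frac{2 y}{2 y^{2} + 1} + 1.
Check: d/dy[\frac{2 y}{2 y^{2} + 1} + 1] = \frac{2 - 4 y^{2}}{4 y^{4} + 4 y^{2} + 1} = G'(y).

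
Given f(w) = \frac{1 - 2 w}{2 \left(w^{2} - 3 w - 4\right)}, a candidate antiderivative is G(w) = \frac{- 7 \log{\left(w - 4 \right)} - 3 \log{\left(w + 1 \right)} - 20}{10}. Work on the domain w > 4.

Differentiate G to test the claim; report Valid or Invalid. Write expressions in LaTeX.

d/dw[G] = \frac{1 - 2 w}{2 w^{2} - 6 w - 8}
This equals f(w) exactly, so the claim holds.

Valid - differentiating G returns exactly f.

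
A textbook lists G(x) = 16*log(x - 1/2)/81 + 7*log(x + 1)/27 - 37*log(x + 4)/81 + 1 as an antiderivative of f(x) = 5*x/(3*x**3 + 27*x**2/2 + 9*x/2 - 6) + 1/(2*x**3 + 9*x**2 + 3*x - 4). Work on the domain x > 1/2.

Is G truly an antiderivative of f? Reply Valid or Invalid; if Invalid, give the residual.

Valid - the claim checks out under differentiation.

d/dx[G] = (10*x + 3)/(6*x**3 + 27*x**2 + 9*x - 12)
This equals f(x) exactly, so the claim holds.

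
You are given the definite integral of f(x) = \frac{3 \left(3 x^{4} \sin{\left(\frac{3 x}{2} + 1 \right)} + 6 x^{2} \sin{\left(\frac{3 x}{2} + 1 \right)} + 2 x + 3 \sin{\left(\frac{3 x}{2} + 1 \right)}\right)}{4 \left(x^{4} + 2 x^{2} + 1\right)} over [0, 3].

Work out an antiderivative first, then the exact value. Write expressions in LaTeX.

Whatever form F(x) takes, F'(x) = f(x) is non-negotiable.
F(x) = - \frac{3 \cos{\left(\frac{3 x}{2} + 1 \right)}}{2} - \frac{3}{4 x^{2} + 4} is an antiderivative of f.
Check: d/dx[- \frac{3 \cos{\left(\frac{3 x}{2} + 1 \right)}}{2} - \frac{3}{4 x^{2} + 4}] = \frac{9 x^{4} \sin{\left(\frac{3 x}{2} + 1 \right)} + 18 x^{2} \sin{\left(\frac{3 x}{2} + 1 \right)} + 6 x + 9 \sin{\left(\frac{3 x}{2} + 1 \right)}}{4 x^{4} + 8 x^{2} + 4}, which equals f(x).
F(3) = - \frac{3 \cos{\left(\frac{11}{2} \right)}}{2} - \frac{3}{40}; F(0) = - \frac{3 \cos{\left(1 \right)}}{2} - \frac{3}{4}.
Integral = F(3) - F(0) = - \frac{3 \cos{\left(\frac{11}{2} \right)}}{2} + \frac{27}{40} + \frac{3 \cos{\left(1 \right)}}{2}.

Antiderivative: F(x) = - \frac{3 \cos{\left(\frac{3 x}{2} + 1 \right)}}{2} - \frac{3}{4 x^{2} + 4}; value = - \frac{3 \cos{\left(\frac{11}{2} \right)}}{2} + \frac{27}{40} + \frac{3 \cos{\left(1 \right)}}{2}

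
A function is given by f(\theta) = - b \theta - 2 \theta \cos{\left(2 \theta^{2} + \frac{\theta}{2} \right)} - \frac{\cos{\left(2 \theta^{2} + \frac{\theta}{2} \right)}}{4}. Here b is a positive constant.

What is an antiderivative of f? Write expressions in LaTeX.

An antiderivative is F(\theta) = - \frac{b \theta^{2}}{2} - \frac{\sin{\left(2 \theta^{2} + \frac{\theta}{2} \right)}}{2}.

The integrand splits into summands that can be handled one at a time.
Check: d/d\theta[- \frac{b \theta^{2}}{2} - \frac{\sin{\left(2 \theta^{2} + \frac{\theta}{2} \right)}}{2}] = - b \theta - 2 \theta \cos{\left(2 \theta^{2} + \frac{\theta}{2} \right)} - \frac{\cos{\left(2 \theta^{2} + \frac{\theta}{2} \right)}}{4} = f(\theta).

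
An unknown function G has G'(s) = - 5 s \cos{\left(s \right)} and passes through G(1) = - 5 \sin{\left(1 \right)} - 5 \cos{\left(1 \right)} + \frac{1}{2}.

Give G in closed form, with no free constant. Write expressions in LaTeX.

A first test for any G(s): its s-derivative must equal the given G'(s).
A general antiderivative is - 5 s \sin{\left(s \right)} - 5 \cos{\left(s \right)} + C.
The condition gives C = - 5 \sin{\left(1 \right)} - 5 \cos{\left(1 \right)} + \frac{1}{2} - (- 5 \sin{\left(1 \right)} - 5 \cos{\left(1 \right)}) = \frac{1}{2}.
So G(s) = - 5 s \sin{\left(s \right)} - 5 \cos{\left(s \right)} + \frac{1}{2}.
Check: d/ds[- 5 s \sin{\left(s \right)} - 5 \cos{\left(s \right)} + \frac{1}{2}] = - 5 s \cos{\left(s \right)} = G'(s).

G(s) = - 5 s \sin{\left(s \right)} - 5 \cos{\left(s \right)} + \frac{1}{2}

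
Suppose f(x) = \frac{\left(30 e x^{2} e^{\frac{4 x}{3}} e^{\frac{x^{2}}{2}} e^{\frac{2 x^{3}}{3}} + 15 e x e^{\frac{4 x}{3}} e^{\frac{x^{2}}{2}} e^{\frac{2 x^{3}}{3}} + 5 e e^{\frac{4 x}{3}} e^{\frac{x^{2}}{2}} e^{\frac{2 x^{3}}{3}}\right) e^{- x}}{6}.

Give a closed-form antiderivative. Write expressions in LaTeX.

An antiderivative is F(x) = \frac{5 e e^{\frac{x}{3}} e^{\frac{x^{2}}{2}} e^{\frac{2 x^{3}}{3}}}{2}.

Any candidate F(x) must reproduce f(x) exactly when differentiated.
Check: d/dx[\frac{5 e e^{\frac{x}{3}} e^{\frac{x^{2}}{2}} e^{\frac{2 x^{3}}{3}}}{2}] = 5 e x^{2} e^{\frac{x}{3}} e^{\frac{x^{2}}{2}} e^{\frac{2 x^{3}}{3}} + \frac{5 e x e^{\frac{x}{3}} e^{\frac{x^{2}}{2}} e^{\frac{2 x^{3}}{3}}}{2} + \frac{5 e e^{\frac{x}{3}} e^{\frac{x^{2}}{2}} e^{\frac{2 x^{3}}{3}}}{6}, which equals f(x).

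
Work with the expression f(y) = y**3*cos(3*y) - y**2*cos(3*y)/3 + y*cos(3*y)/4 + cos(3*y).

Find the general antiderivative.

Integrate term by term and add the pieces.
Check: d/dy[y**3*sin(3*y)/3 - y**2*sin(3*y)/9 + y**2*cos(3*y)/3 - 5*y*sin(3*y)/36 - 2*y*cos(3*y)/27 + 29*sin(3*y)/81 - 5*cos(3*y)/108] = y**3*cos(3*y) - y**2*cos(3*y)/3 + y*cos(3*y)/4 + cos(3*y) = f(y).

F(y) = y**3*sin(3*y)/3 - y**2*sin(3*y)/9 + y**2*cos(3*y)/3 - 5*y*sin(3*y)/36 - 2*y*cos(3*y)/27 + 29*sin(3*y)/81 - 5*cos(3*y)/108 + C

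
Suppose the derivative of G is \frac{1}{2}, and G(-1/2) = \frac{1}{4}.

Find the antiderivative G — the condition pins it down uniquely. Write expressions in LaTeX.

Recover the given G'(x) by differentiating a candidate G(x); any mismatch rules it out.
A general antiderivative is \frac{x}{2} + C.
The condition gives C = \frac{1}{4} - (- \frac{1}{4}) = \frac{1}{2}.
So G(x) = \frac{x}{2} + \frac{1}{2}.
Check: d/dx[\frac{x}{2} + \frac{1}{2}] = \frac{1}{2} = G'(x).

G(x) = \frac{x}{2} + \frac{1}{2}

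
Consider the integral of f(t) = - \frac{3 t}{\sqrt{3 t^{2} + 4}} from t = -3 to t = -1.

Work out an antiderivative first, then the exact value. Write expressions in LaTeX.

f matches the chain-rule pattern g'(h)*h' with inner function h(t) = 3 t^{2} + 4; substituting u = h(t) collapses the integral.
F(t) = - \sqrt{3 t^{2} + 4} is an antiderivative of f.
Check: d/dt[- \sqrt{3 t^{2} + 4}] = - \frac{3 t}{\sqrt{3 t^{2} + 4}} = f(t).
F(-1) = - \sqrt{7}; F(-3) = - \sqrt{31}.
Integral = F(-1) - F(-3) = - \sqrt{7} + \sqrt{31}.

Antiderivative: F(t) = - \sqrt{3 t^{2} + 4}; value = - \sqrt{7} + \sqrt{31}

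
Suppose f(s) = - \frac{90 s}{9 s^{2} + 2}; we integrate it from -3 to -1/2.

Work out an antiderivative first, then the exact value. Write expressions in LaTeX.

f matches the chain-rule pattern g'(h)*h' with inner function h(s) = \frac{3 s^{2}}{2} + \frac{1}{3}; substituting u = h(s) collapses the integral.
F(s) = - 5 \log{\left(\frac{3 s^{2}}{2} + \frac{1}{3} \right)} is an antiderivative of f.
Check: d/ds[- 5 \log{\left(\frac{3 s^{2}}{2} + \frac{1}{3} \right)}] = - \frac{90 s}{9 s^{2} + 2} = f(s).
F(-1/2) = - 5 \log{\left(\frac{17}{24} \right)}; F(-3) = - 5 \log{\left(\frac{83}{6} \right)}.
Integral = F(-1/2) - F(-3) = - 5 \log{\left(\frac{17}{24} \right)} + 5 \log{\left(\frac{83}{6} \right)}.

Antiderivative: F(s) = - 5 \log{\left(\frac{3 s^{2}}{2} + \frac{1}{3} \right)}; value = - 5 \log{\left(\frac{17}{24} \right)} + 5 \log{\left(\frac{83}{6} \right)}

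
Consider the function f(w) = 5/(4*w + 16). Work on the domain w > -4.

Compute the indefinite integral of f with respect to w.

F(w) = 5*log(w + 4)/4 + C

Since d/dw undoes antidifferentiation here, F'(w) = f(w) is required of F(w).
Check: d/dw[5*log(w + 4)/4] = 5/(4*w + 16) = f(w).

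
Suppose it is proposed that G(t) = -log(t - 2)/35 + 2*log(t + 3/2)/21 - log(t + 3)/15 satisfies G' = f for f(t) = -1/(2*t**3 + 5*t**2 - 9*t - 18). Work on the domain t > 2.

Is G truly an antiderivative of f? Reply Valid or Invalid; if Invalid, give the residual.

Valid - differentiating G returns exactly f.

d/dt[G] = -1/(2*t**3 + 5*t**2 - 9*t - 18)
This equals f(t) exactly, so the claim holds.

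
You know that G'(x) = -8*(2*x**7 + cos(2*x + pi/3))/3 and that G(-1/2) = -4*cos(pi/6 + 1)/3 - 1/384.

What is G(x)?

G(x) = -2*x**8/3 - 4*sin(2*x + pi/3)/3

A candidate passes only if d/dx[G] lands on the given G'(x) exactly.
A general antiderivative is -2*x**8/3 - 4*sin(2*x + pi/3)/3 + C.
The condition gives C = -4*cos(pi/6 + 1)/3 - 1/384 - (-4*cos(pi/6 + 1)/3 - 1/384) = 0.
So G(x) = -2*x**8/3 - 4*sin(2*x + pi/3)/3.
Check: d/dx[-2*x**8/3 - 4*sin(2*x + pi/3)/3] = -16*x**7/3 - 8*cos(2*x + pi/3)/3, which equals G'(x).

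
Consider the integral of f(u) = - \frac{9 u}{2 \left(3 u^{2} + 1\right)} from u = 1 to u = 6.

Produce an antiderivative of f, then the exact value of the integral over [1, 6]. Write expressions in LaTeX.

Antiderivative: F(u) = - \frac{3 \log{\left(u^{2} + \frac{1}{3} \right)}}{4}; value = - \frac{3 \log{\left(\frac{109}{3} \right)}}{4} + \frac{3 \log{\left(\frac{4}{3} \right)}}{4}

f matches the chain-rule pattern g'(h)*h' with inner function h(u) = u^{2} + \frac{1}{3}; substituting w = h(u) collapses the integral.
F(u) = - \frac{3 \log{\left(u^{2} + \frac{1}{3} \right)}}{4} is an antiderivative of f.
Check: d/du[- \frac{3 \log{\left(u^{2} + \frac{1}{3} \right)}}{4}] = - \frac{9 u}{6 u^{2} + 2}, which equals f(u).
F(6) = - \frac{3 \log{\left(\frac{109}{3} \right)}}{4}; F(1) = - \frac{3 \log{\left(\frac{4}{3} \right)}}{4}.
Integral = F(6) - F(1) = - \frac{3 \log{\left(\frac{109}{3} \right)}}{4} + \frac{3 \log{\left(\frac{4}{3} \right)}}{4}.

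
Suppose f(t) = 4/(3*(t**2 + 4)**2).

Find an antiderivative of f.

An antiderivative is F(t) = 4*t/(24*t**2 + 96) + atan(t/2)/12.

Since d/dt undoes antidifferentiation here, F'(t) = f(t) is required of F(t).
Check: d/dt[4*t/(24*t**2 + 96) + atan(t/2)/12] = 4/(3*t**4 + 24*t**2 + 48), which equals f(t).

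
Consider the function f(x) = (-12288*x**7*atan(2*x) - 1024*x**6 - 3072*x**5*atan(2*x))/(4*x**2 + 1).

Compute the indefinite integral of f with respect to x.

F(x) = -512*x**6*atan(2*x) + C

Recognize the product-rule pattern: f = u'v + uv' with u = -512*x**6, v = atan(2*x), so integration by parts undoes it.
Check: d/dx[-512*x**6*atan(2*x)] = (-12288*x**7*atan(2*x) - 1024*x**6 - 3072*x**5*atan(2*x))/(4*x**2 + 1) = f(x).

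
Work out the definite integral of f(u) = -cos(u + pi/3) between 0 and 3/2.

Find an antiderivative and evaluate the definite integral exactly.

Antiderivative: F(u) = -sin(u + pi/3); value = -sin(pi/3 + 3/2) + sqrt(3)/2

Recover f(u) by differentiating a candidate F(u); any mismatch rules it out.
F(u) = -sin(u + pi/3) is an antiderivative of f.
Check: d/du[-sin(u + pi/3)] = -cos(u + pi/3) = f(u).
F(3/2) = -sin(pi/3 + 3/2); F(0) = -sqrt(3)/2.
Integral = F(3/2) - F(0) = -sin(pi/3 + 3/2) + sqrt(3)/2.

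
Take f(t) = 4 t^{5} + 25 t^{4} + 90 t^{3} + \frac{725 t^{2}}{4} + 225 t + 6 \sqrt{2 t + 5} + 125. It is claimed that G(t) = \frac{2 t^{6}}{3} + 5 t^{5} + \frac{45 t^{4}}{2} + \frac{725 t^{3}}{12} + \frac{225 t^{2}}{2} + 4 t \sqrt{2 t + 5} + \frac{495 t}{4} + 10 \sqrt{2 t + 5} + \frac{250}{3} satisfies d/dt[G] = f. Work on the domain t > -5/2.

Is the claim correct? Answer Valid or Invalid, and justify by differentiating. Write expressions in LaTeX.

Invalid: d/dt[G] - f = - \frac{5}{4}, which is not 0.

d/dt[G] = \frac{16 t^{5} \sqrt{2 t + 5} + 100 t^{4} \sqrt{2 t + 5} + 360 t^{3} \sqrt{2 t + 5} + 725 t^{2} \sqrt{2 t + 5} + 900 t \sqrt{2 t + 5} + 48 t + 495 \sqrt{2 t + 5} + 120}{4 \sqrt{2 t + 5}}
d/dt[G] - f(t) = - \frac{5}{4} != 0.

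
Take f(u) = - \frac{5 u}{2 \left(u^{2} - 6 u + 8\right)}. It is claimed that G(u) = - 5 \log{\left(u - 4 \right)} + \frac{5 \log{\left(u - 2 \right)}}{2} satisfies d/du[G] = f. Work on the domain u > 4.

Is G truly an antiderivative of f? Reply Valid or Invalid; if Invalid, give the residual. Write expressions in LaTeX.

Valid - differentiating G returns exactly f.

d/du[G] = - \frac{5 u}{2 u^{2} - 12 u + 16}
This equals f(u) exactly, so the claim holds.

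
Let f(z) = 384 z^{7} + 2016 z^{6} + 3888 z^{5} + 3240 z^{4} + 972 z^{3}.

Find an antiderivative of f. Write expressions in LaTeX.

An antiderivative is F(z) = 3 z^{4} \left(2 z + 3\right)^{4}.

The substitution u = - 2 z^{2} - 3 z works: f is exactly (dF/du)*(du/dz) for that inner function.
Check: d/dz[3 z^{4} \left(2 z + 3\right)^{4}] = 384 z^{7} + 2016 z^{6} + 3888 z^{5} + 3240 z^{4} + 972 z^{3} = f(z).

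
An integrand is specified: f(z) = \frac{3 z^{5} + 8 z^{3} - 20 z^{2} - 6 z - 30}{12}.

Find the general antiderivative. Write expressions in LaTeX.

F(z) = \frac{z \left(3 z^{5} + 12 z^{3} - 40 z^{2} - 18 z - 180\right)}{72} + C

Recover f(z) by differentiating a candidate F(z); any mismatch rules it out.
Check: d/dz[\frac{z \left(3 z^{5} + 12 z^{3} - 40 z^{2} - 18 z - 180\right)}{72}] = \frac{z^{5}}{4} + \frac{2 z^{3}}{3} - \frac{5 z^{2}}{3} - \frac{z}{2} - \frac{5}{2}, which equals f(z).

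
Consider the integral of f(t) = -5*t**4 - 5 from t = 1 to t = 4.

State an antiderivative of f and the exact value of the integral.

Antiderivative: F(t) = -t**5 - 5*t; value = -1038

Any candidate F(t) must reproduce f(t) exactly when differentiated.
F(t) = -t**5 - 5*t is an antiderivative of f.
Check: d/dt[-t**5 - 5*t] = -5*t**4 - 5 = f(t).
F(4) = -1044; F(1) = -6.
Integral = F(4) - F(1) = -1038.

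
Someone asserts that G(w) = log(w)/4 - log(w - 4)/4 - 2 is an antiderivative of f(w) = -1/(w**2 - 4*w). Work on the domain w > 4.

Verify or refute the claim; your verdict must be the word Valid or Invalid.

Valid. The derivative of G reproduces f.

d/dw[G] = -1/(w**2 - 4*w)
This equals f(w) exactly, so the claim holds.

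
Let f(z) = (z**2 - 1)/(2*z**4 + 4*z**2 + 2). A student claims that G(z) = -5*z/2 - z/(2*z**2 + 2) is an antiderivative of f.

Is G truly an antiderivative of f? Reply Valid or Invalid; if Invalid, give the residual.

Invalid: d/dz[G] - f = -5/2, which is not 0.

d/dz[G] = (-5*z**4 - 9*z**2 - 6)/(2*z**4 + 4*z**2 + 2)
d/dz[G] - f(z) = -5/2 != 0.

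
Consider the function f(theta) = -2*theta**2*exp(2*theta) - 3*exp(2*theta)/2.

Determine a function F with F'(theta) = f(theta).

Recognize the product-rule pattern: f = u'v + uv' with u = -theta**2 + theta - 5/4, v = exp(2*theta), so integration by parts undoes it.
Check: d/dtheta[-theta**2*exp(2*theta) + theta*exp(2*theta) - 5*exp(2*theta)/4] = -2*theta**2*exp(2*theta) - 3*exp(2*theta)/2 = f(theta).

An antiderivative is F(theta) = -theta**2*exp(2*theta) + theta*exp(2*theta) - 5*exp(2*theta)/4.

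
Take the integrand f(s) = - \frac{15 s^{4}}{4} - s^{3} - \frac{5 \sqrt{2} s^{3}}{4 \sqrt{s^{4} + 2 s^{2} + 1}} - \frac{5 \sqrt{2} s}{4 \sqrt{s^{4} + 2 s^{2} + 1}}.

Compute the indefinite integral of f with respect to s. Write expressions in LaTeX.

Integrate term by term and add the pieces.
Check: d/ds[\frac{- 6 s^{5} - 2 s^{4} - 5 \sqrt{2} \sqrt{s^{4} + 2 s^{2} + 1} + 20}{8}] = \frac{- 15 s^{4} \sqrt{s^{4} + 2 s^{2} + 1} - 4 s^{3} \sqrt{s^{4} + 2 s^{2} + 1} - 5 \sqrt{2} s^{3} - 5 \sqrt{2} s}{4 \sqrt{s^{4} + 2 s^{2} + 1}}, which equals f(s).

F(s) = \frac{- 6 s^{5} - 2 s^{4} - 5 \sqrt{2} \sqrt{s^{4} + 2 s^{2} + 1} + 20}{8} + C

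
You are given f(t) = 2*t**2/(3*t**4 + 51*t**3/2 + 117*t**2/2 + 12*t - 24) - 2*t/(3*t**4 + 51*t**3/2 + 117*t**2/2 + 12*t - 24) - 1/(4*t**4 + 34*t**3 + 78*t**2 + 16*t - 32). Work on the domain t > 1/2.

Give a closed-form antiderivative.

An antiderivative is F(t) = -10*log(t - 1/2)/729 - 13*log(t + 1)/162 + 137*log(t + 4)/1458 - 157/(162*t + 648).

Factor the denominator (6*(t + 1)*(t + 4)**2*(2*t - 1)) and decompose: f = -20/(729*(2*t - 1)) + 137/(1458*(t + 4)) + 157/(162*(t + 4)**2) - 13/(162*(t + 1)); each piece integrates to a log, atan, or power term.
Check: d/dt[-10*log(t - 1/2)/729 - 13*log(t + 1)/162 + 137*log(t + 4)/1458 - 157/(162*t + 648)] = (8*t**2 - 8*t - 3)/(12*t**4 + 102*t**3 + 234*t**2 + 48*t - 96), which equals f(t).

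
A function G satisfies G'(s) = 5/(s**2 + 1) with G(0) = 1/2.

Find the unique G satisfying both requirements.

Any candidate G(s) must reproduce the stated G'(s) exactly.
A general antiderivative is 5*atan(s) + C.
The condition gives C = 1/2 - (0) = 1/2.
So G(s) = (10*atan(s) + 1)/2.
Check: d/ds[(10*atan(s) + 1)/2] = 5/(s**2 + 1) = G'(s).

G(s) = (10*atan(s) + 1)/2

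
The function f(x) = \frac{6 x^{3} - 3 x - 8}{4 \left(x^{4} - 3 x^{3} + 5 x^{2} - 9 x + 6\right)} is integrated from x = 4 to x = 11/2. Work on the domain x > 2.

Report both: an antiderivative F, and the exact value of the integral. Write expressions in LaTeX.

Antiderivative: F(x) = \frac{17 \log{\left(x - 2 \right)}}{14} + \frac{5 \log{\left(x - 1 \right)}}{16} - \frac{3 \log{\left(x^{2} + 3 \right)}}{224} + \frac{197 \sqrt{3} \operatorname{atan}{\left(\frac{\sqrt{3} x}{3} \right)}}{336}; value = - \frac{197 \sqrt{3} \operatorname{atan}{\left(\frac{4 \sqrt{3}}{3} \right)}}{336} - \frac{17 \log{\left(2 \right)}}{14} - \frac{5 \log{\left(3 \right)}}{16} - \frac{3 \log{\left(\frac{133}{4} \right)}}{224} + \frac{3 \log{\left(19 \right)}}{224} + \frac{5 \log{\left(\frac{9}{2} \right)}}{16} + \frac{197 \sqrt{3} \operatorname{atan}{\left(\frac{11 \sqrt{3}}{6} \right)}}{336} + \frac{17 \log{\left(\frac{7}{2} \right)}}{14}

Factor the denominator (4 \left(x - 2\right) \left(x - 1\right) \left(x^{2} + 3\right)) and decompose: f = - \frac{3 x - 197}{112 \left(x^{2} + 3\right)} + \frac{5}{16 \left(x - 1\right)} + \frac{17}{14 \left(x - 2\right)}; each piece integrates to a log, atan, or power term.
F(x) = \frac{17 \log{\left(x - 2 \right)}}{14} + \frac{5 \log{\left(x - 1 \right)}}{16} - \frac{3 \log{\left(x^{2} + 3 \right)}}{224} + \frac{197 \sqrt{3} \operatorname{atan}{\left(\frac{\sqrt{3} x}{3} \right)}}{336} is an antiderivative of f.
Check: d/dx[\frac{17 \log{\left(x - 2 \right)}}{14} + \frac{5 \log{\left(x - 1 \right)}}{16} - \frac{3 \log{\left(x^{2} + 3 \right)}}{224} + \frac{197 \sqrt{3} \operatorname{atan}{\left(\frac{\sqrt{3} x}{3} \right)}}{336}] = \frac{6 x^{3} - 3 x - 8}{4 x^{4} - 12 x^{3} + 20 x^{2} - 36 x + 24}, which equals f(x).
F(11/2) = - \frac{3 \log{\left(\frac{133}{4} \right)}}{224} + \frac{5 \log{\left(\frac{9}{2} \right)}}{16} + \frac{197 \sqrt{3} \operatorname{atan}{\left(\frac{11 \sqrt{3}}{6} \right)}}{336} + \frac{17 \log{\left(\frac{7}{2} \right)}}{14}; F(4) = - \frac{3 \log{\left(19 \right)}}{224} + \frac{5 \log{\left(3 \right)}}{16} + \frac{17 \log{\left(2 \right)}}{14} + \frac{197 \sqrt{3} \operatorname{atan}{\left(\frac{4 \sqrt{3}}{3} \right)}}{336}.
Integral = F(11/2) - F(4) = - \frac{197 \sqrt{3} \operatorname{atan}{\left(\frac{4 \sqrt{3}}{3} \right)}}{336} - \frac{17 \log{\left(2 \right)}}{14} - \frac{5 \log{\left(3 \right)}}{16} - \frac{3 \log{\left(\frac{133}{4} \right)}}{224} + \frac{3 \log{\left(19 \right)}}{224} + \frac{5 \log{\left(\frac{9}{2} \right)}}{16} + \frac{197 \sqrt{3} \operatorname{atan}{\left(\frac{11 \sqrt{3}}{6} \right)}}{336} + \frac{17 \log{\left(\frac{7}{2} \right)}}{14}.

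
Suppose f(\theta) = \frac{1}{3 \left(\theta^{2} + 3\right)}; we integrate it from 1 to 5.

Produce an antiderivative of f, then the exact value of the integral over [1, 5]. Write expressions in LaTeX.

Whatever form F(\theta) takes, F'(\theta) = f(\theta) is non-negotiable.
F(\theta) = \frac{\sqrt{3} \operatorname{atan}{\left(\frac{\sqrt{3} \theta}{3} \right)}}{9} is an antiderivative of f.
Check: d/d\theta[\frac{\sqrt{3} \operatorname{atan}{\left(\frac{\sqrt{3} \theta}{3} \right)}}{9}] = \frac{1}{3 \theta^{2} + 9}, which equals f(\theta).
F(5) = \frac{\sqrt{3} \operatorname{atan}{\left(\frac{5 \sqrt{3}}{3} \right)}}{9}; F(1) = \frac{\sqrt{3} \pi}{54}.
Integral = F(5) - F(1) = - \frac{\sqrt{3} \pi}{54} + \frac{\sqrt{3} \operatorname{atan}{\left(\frac{5 \sqrt{3}}{3} \right)}}{9}.

Antiderivative: F(\theta) = \frac{\sqrt{3} \operatorname{atan}{\left(\frac{\sqrt{3} \theta}{3} \right)}}{9}; value = - \frac{\sqrt{3} \pi}{54} + \frac{\sqrt{3} \operatorname{atan}{\left(\frac{5 \sqrt{3}}{3} \right)}}{9}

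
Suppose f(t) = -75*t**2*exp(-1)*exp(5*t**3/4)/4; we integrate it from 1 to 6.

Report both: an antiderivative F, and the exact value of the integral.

f matches the chain-rule pattern g'(h)*h' with inner function h(t) = 5*t**3/4 - 1; substituting u = h(t) collapses the integral.
F(t) = -5*exp(-1)*exp(5*t**3/4) is an antiderivative of f.
Check: d/dt[-5*exp(-1)*exp(5*t**3/4)] = -75*t**2*exp(-1)*exp(5*t**3/4)/4 = f(t).
F(6) = -5*exp(269); F(1) = -5*exp(1/4).
Integral = F(6) - F(1) = -5*exp(269) + 5*exp(1/4).

Antiderivative: F(t) = -5*exp(-1)*exp(5*t**3/4); value = -5*exp(269) + 5*exp(1/4)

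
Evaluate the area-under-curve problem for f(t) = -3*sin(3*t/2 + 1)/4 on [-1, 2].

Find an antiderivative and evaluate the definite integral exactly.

Any candidate F(t) must reproduce f(t) exactly when differentiated.
F(t) = cos(3*t/2 + 1)/2 is an antiderivative of f.
Check: d/dt[cos(3*t/2 + 1)/2] = -3*sin(3*t/2 + 1)/4 = f(t).
F(2) = cos(4)/2; F(-1) = cos(1/2)/2.
Integral = F(2) - F(-1) = -cos(1/2)/2 + cos(4)/2.

Antiderivative: F(t) = cos(3*t/2 + 1)/2; value = -cos(1/2)/2 + cos(4)/2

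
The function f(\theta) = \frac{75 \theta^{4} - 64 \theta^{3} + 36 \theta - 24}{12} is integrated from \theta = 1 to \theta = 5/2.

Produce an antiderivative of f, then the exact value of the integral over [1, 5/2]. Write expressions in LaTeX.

Antiderivative: F(\theta) = \frac{5 \theta^{5}}{4} - \frac{4 \theta^{4}}{3} + \frac{3 \theta^{2}}{2} - 2 \theta; value = \frac{9593}{128}

Recover f(\theta) by differentiating a candidate F(\theta); any mismatch rules it out.
F(\theta) = \frac{5 \theta^{5}}{4} - \frac{4 \theta^{4}}{3} + \frac{3 \theta^{2}}{2} - 2 \theta is an antiderivative of f.
Check: d/d\theta[\frac{5 \theta^{5}}{4} - \frac{4 \theta^{4}}{3} + \frac{3 \theta^{2}}{2} - 2 \theta] = \frac{25 \theta^{4}}{4} - \frac{16 \theta^{3}}{3} + 3 \theta - 2, which equals f(\theta).
F(5/2) = \frac{28555}{384}; F(1) = - \frac{7}{12}.
Integral = F(5/2) - F(1) = \frac{9593}{128}.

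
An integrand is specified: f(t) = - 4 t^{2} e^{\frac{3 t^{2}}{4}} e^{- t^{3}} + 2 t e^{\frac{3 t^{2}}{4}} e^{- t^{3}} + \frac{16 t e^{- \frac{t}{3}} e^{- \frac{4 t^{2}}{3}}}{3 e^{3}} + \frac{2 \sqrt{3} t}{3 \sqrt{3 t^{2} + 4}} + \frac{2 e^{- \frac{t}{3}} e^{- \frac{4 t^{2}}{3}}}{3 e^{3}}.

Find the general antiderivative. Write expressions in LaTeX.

Integrate term by term and add the pieces.
Check: d/dt[\frac{2 \sqrt{t^{2} + \frac{4}{3}}}{3} + \frac{4 e^{\frac{3 t^{2}}{4}} e^{- t^{3}}}{3} - \frac{2 e^{- \frac{t}{3}} e^{- \frac{4 t^{2}}{3}}}{e^{3}}] = \frac{\left(- 12 t^{2} \sqrt{3 t^{2} + 4} e^{3} e^{\frac{t}{3}} e^{\frac{25 t^{2}}{12}} + 6 t \sqrt{3 t^{2} + 4} e^{3} e^{\frac{t}{3}} e^{\frac{25 t^{2}}{12}} + 16 t \sqrt{3 t^{2} + 4} e^{t^{3}} + 2 \sqrt{3} t e^{3} e^{\frac{t}{3}} e^{\frac{4 t^{2}}{3}} e^{t^{3}} + 2 \sqrt{3 t^{2} + 4} e^{t^{3}}\right) e^{- \frac{t}{3}} e^{- \frac{4 t^{2}}{3}} e^{- t^{3}}}{3 \sqrt{3 t^{2} + 4} e^{3}}, which equals f(t).

F(t) = \frac{2 \sqrt{t^{2} + \frac{4}{3}}}{3} + \frac{4 e^{\frac{3 t^{2}}{4}} e^{- t^{3}}}{3} - \frac{2 e^{- \frac{t}{3}} e^{- \frac{4 t^{2}}{3}}}{e^{3}} + C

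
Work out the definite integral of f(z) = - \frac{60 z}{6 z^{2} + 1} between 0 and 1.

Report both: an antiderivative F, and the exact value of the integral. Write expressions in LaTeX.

The substitution u = 2 z^{2} + \frac{1}{3} works: f is exactly (dF/du)*(du/dz) for that inner function.
F(z) = - 5 \log{\left(2 z^{2} + \frac{1}{3} \right)} is an antiderivative of f.
Check: d/dz[- 5 \log{\left(2 z^{2} + \frac{1}{3} \right)}] = - \frac{60 z}{6 z^{2} + 1} = f(z).
F(1) = - 5 \log{\left(\frac{7}{3} \right)}; F(0) = 5 \log{\left(3 \right)}.
Integral = F(1) - F(0) = - 5 \log{\left(3 \right)} - 5 \log{\left(\frac{7}{3} \right)}.

Antiderivative: F(z) = - 5 \log{\left(2 z^{2} + \frac{1}{3} \right)}; value = - 5 \log{\left(3 \right)} - 5 \log{\left(\frac{7}{3} \right)}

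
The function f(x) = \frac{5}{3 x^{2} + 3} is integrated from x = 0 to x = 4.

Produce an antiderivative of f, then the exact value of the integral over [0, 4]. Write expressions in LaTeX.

Antiderivative: F(x) = \frac{5 \operatorname{atan}{\left(x \right)}}{3}; value = \frac{5 \operatorname{atan}{\left(4 \right)}}{3}

Check any antiderivative F(x) by computing F'(x) and comparing it with f(x).
F(x) = \frac{5 \operatorname{atan}{\left(x \right)}}{3} is an antiderivative of f.
Check: d/dx[\frac{5 \operatorname{atan}{\left(x \right)}}{3}] = \frac{5}{3 x^{2} + 3} = f(x).
F(4) = \frac{5 \operatorname{atan}{\left(4 \right)}}{3}; F(0) = 0.
Integral = F(4) - F(0) = \frac{5 \operatorname{atan}{\left(4 \right)}}{3}.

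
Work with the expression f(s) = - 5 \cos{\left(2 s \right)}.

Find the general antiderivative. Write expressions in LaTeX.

Since d/ds undoes antidifferentiation here, F'(s) = f(s) is required of F(s).
Check: d/ds[- \frac{5 \sin{\left(2 s \right)}}{2}] = - 5 \cos{\left(2 s \right)} = f(s).

F(s) = - \frac{5 \sin{\left(2 s \right)}}{2} + C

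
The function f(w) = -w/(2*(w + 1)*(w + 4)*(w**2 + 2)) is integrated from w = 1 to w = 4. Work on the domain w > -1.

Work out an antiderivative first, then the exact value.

Factor the denominator (2*(w + 1)*(w + 4)*(w**2 + 2)) and decompose: f = -(w + 5)/(54*(w**2 + 2)) - 1/(27*(w + 4)) + 1/(18*(w + 1)); each piece integrates to a log, atan, or power term.
F(w) = (6*log(w + 1) - 4*log(w + 4) - log(w**2 + 2) - 5*sqrt(2)*atan(sqrt(2)*w/2))/108 is an antiderivative of f.
Check: d/dw[(6*log(w + 1) - 4*log(w + 4) - log(w**2 + 2) - 5*sqrt(2)*atan(sqrt(2)*w/2))/108] = -w/(2*w**4 + 10*w**3 + 12*w**2 + 20*w + 16), which equals f(w).
F(4) = -5*sqrt(2)*atan(2*sqrt(2))/108 - log(8)/27 - log(18)/108 + log(5)/18; F(1) = -log(5)/27 - 5*sqrt(2)*atan(sqrt(2)/2)/108 - log(3)/108 + log(2)/18.
Integral = F(4) - F(1) = -5*sqrt(2)*atan(2*sqrt(2))/108 - log(8)/27 - log(2)/18 - log(18)/108 + log(3)/108 + 5*sqrt(2)*atan(sqrt(2)/2)/108 + 5*log(5)/54.

Antiderivative: F(w) = (6*log(w + 1) - 4*log(w + 4) - log(w**2 + 2) - 5*sqrt(2)*atan(sqrt(2)*w/2))/108; value = -5*sqrt(2)*atan(2*sqrt(2))/108 - log(8)/27 - log(2)/18 - log(18)/108 + log(3)/108 + 5*sqrt(2)*atan(sqrt(2)/2)/108 + 5*log(5)/54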